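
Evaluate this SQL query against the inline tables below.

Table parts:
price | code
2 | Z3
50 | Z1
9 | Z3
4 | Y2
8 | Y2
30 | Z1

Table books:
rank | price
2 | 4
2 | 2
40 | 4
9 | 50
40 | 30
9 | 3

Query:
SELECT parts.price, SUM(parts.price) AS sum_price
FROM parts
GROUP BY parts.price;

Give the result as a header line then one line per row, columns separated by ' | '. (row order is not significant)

== RESULT ==
parts.price | sum_price
2 | 2
50 | 50
9 | 9
4 | 4
8 | 8
30 | 30

Derivation:
After GROUP BY (6 rows):
parts.price | sum_price
2 | 2
50 | 50
9 | 9
4 | 4
8 | 8
30 | 30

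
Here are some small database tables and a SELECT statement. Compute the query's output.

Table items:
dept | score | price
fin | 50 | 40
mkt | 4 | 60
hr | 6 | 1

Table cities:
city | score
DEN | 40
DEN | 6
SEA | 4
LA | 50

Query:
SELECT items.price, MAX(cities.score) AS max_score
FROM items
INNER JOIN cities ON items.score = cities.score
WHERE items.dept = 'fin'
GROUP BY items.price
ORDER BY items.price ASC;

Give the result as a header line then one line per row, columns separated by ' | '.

After JOIN cities (3 rows):
items.dept | items.score | items.price | cities.city | cities.score
fin | 50 | 40 | LA | 50
mkt | 4 | 60 | SEA | 4
hr | 6 | 1 | DEN | 6
After WHERE (1 rows):
items.dept | items.score | items.price | cities.city | cities.score
fin | 50 | 40 | LA | 50
After GROUP BY (1 rows):
items.price | max_score
40 | 50
After ORDER BY (1 rows):
items.price | max_score
40 | 50

== RESULT ==
items.price | max_score
40 | 50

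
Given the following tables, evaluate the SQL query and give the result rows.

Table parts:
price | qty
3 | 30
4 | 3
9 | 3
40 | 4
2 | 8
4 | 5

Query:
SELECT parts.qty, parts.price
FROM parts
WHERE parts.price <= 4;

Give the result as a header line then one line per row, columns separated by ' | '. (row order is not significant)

After WHERE (4 rows):
parts.price | parts.qty
3 | 30
4 | 3
2 | 8
4 | 5
After SELECT (4 rows):
parts.qty | parts.price
30 | 3
3 | 4
8 | 2
5 | 4

== RESULT ==
parts.qty | parts.price
30 | 3
3 | 4
8 | 2
5 | 4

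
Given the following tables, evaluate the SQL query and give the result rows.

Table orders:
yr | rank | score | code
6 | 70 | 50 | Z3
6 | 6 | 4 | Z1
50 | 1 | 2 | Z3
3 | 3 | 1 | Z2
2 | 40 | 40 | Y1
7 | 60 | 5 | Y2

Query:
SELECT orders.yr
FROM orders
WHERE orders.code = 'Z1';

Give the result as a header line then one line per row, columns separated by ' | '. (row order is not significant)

== RESULT ==
orders.yr
6

Derivation:
After WHERE (1 rows):
orders.yr | orders.rank | orders.score | orders.code
6 | 6 | 4 | Z1
After SELECT (1 rows):
orders.yr
6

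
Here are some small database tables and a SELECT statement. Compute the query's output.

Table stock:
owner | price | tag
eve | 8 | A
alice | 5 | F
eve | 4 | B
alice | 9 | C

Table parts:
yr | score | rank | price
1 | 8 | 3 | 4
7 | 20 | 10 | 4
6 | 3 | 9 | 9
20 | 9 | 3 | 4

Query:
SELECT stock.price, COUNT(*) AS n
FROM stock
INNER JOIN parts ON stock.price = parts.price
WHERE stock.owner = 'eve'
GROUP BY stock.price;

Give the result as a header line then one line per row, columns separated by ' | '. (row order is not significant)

== RESULT ==
stock.price | n
4 | 3

Derivation:
After JOIN parts (4 rows):
stock.owner | stock.price | stock.tag | parts.yr | parts.score | parts.rank | parts.price
eve | 4 | B | 1 | 8 | 3 | 4
eve | 4 | B | 7 | 20 | 10 | 4
eve | 4 | B | 20 | 9 | 3 | 4
alice | 9 | C | 6 | 3 | 9 | 9
After WHERE (3 rows):
stock.owner | stock.price | stock.tag | parts.yr | parts.score | parts.rank | parts.price
eve | 4 | B | 1 | 8 | 3 | 4
eve | 4 | B | 7 | 20 | 10 | 4
eve | 4 | B | 20 | 9 | 3 | 4
After GROUP BY (1 rows):
stock.price | n
4 | 3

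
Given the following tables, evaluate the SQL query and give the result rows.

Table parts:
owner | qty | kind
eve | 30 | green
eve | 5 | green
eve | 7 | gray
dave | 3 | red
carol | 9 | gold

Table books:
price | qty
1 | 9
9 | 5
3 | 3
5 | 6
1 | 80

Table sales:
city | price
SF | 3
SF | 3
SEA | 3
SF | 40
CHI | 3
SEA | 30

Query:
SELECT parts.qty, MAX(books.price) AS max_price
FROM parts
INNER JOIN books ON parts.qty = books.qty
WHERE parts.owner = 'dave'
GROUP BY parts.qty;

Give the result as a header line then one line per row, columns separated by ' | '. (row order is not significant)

== RESULT ==
parts.qty | max_price
3 | 3

Derivation:
After JOIN books (3 rows):
parts.owner | parts.qty | parts.kind | books.price | books.qty
eve | 5 | green | 9 | 5
dave | 3 | red | 3 | 3
carol | 9 | gold | 1 | 9
After WHERE (1 rows):
parts.owner | parts.qty | parts.kind | books.price | books.qty
dave | 3 | red | 3 | 3
After GROUP BY (1 rows):
parts.qty | max_price
3 | 3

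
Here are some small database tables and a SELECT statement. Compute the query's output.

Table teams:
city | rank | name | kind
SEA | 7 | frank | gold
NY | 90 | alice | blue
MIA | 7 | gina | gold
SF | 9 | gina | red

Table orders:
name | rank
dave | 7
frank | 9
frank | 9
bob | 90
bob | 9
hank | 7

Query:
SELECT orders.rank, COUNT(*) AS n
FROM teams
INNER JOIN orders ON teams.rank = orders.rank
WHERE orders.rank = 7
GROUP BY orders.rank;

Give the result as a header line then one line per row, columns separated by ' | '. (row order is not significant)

== RESULT ==
orders.rank | n
7 | 4

Derivation:
After JOIN orders (8 rows):
teams.city | teams.rank | teams.name | teams.kind | orders.name | orders.rank
SEA | 7 | frank | gold | dave | 7
SEA | 7 | frank | gold | hank | 7
NY | 90 | alice | blue | bob | 90
MIA | 7 | gina | gold | dave | 7
MIA | 7 | gina | gold | hank | 7
SF | 9 | gina | red | frank | 9
SF | 9 | gina | red | frank | 9
SF | 9 | gina | red | bob | 9
After WHERE (4 rows):
teams.city | teams.rank | teams.name | teams.kind | orders.name | orders.rank
SEA | 7 | frank | gold | dave | 7
SEA | 7 | frank | gold | hank | 7
MIA | 7 | gina | gold | dave | 7
MIA | 7 | gina | gold | hank | 7
After GROUP BY (1 rows):
orders.rank | n
7 | 4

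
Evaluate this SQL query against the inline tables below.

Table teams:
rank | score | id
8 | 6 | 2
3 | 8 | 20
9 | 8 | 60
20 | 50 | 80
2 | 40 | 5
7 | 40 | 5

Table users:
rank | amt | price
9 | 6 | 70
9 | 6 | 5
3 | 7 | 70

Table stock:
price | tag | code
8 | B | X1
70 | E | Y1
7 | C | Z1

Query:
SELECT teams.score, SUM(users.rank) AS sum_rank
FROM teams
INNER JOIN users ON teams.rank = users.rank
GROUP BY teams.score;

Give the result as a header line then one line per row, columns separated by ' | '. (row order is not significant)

== RESULT ==
teams.score | sum_rank
8 | 21

Derivation:
After JOIN users (3 rows):
teams.rank | teams.score | teams.id | users.rank | users.amt | users.price
3 | 8 | 20 | 3 | 7 | 70
9 | 8 | 60 | 9 | 6 | 70
9 | 8 | 60 | 9 | 6 | 5
After GROUP BY (1 rows):
teams.score | sum_rank
8 | 21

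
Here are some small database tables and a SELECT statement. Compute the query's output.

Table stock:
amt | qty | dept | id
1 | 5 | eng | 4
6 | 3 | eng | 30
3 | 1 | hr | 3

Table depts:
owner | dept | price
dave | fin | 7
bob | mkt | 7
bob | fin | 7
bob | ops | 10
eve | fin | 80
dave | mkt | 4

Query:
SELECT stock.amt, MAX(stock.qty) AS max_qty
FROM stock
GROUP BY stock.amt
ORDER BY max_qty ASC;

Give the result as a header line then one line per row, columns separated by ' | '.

== RESULT ==
stock.amt | max_qty
3 | 1
6 | 3
1 | 5

Derivation:
After GROUP BY (3 rows):
stock.amt | max_qty
1 | 5
6 | 3
3 | 1
After ORDER BY (3 rows):
stock.amt | max_qty
3 | 1
6 | 3
1 | 5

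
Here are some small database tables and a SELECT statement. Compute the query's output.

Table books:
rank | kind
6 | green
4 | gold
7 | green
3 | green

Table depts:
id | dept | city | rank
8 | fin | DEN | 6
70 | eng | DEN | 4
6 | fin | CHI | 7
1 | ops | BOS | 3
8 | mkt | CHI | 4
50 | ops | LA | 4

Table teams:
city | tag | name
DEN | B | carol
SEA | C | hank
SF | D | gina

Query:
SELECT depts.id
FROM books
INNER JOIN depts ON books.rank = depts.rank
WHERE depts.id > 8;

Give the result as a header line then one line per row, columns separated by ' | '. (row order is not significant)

== RESULT ==
depts.id
70
50

Derivation:
After JOIN depts (6 rows):
books.rank | books.kind | depts.id | depts.dept | depts.city | depts.rank
6 | green | 8 | fin | DEN | 6
4 | gold | 70 | eng | DEN | 4
4 | gold | 8 | mkt | CHI | 4
4 | gold | 50 | ops | LA | 4
7 | green | 6 | fin | CHI | 7
3 | green | 1 | ops | BOS | 3
After WHERE (2 rows):
books.rank | books.kind | depts.id | depts.dept | depts.city | depts.rank
4 | gold | 70 | eng | DEN | 4
4 | gold | 50 | ops | LA | 4
After SELECT (2 rows):
depts.id
70
50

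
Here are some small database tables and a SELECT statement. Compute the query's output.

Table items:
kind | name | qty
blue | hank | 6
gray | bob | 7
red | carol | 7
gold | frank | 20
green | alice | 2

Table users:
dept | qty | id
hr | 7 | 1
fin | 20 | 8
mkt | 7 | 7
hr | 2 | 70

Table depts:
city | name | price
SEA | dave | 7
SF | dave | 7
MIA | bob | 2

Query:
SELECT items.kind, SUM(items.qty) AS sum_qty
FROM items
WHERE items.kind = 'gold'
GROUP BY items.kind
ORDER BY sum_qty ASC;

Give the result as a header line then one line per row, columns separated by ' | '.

== RESULT ==
items.kind | sum_qty
gold | 20

Derivation:
After WHERE (1 rows):
items.kind | items.name | items.qty
gold | frank | 20
After GROUP BY (1 rows):
items.kind | sum_qty
gold | 20
After ORDER BY (1 rows):
items.kind | sum_qty
gold | 20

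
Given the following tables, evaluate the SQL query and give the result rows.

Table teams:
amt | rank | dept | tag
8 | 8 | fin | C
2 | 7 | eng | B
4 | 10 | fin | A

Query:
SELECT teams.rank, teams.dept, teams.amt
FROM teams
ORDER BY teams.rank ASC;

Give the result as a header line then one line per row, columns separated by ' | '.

== RESULT ==
teams.rank | teams.dept | teams.amt
7 | eng | 2
8 | fin | 8
10 | fin | 4

Derivation:
After SELECT (3 rows):
teams.rank | teams.dept | teams.amt
8 | fin | 8
7 | eng | 2
10 | fin | 4
After ORDER BY (3 rows):
teams.rank | teams.dept | teams.amt
7 | eng | 2
8 | fin | 8
10 | fin | 4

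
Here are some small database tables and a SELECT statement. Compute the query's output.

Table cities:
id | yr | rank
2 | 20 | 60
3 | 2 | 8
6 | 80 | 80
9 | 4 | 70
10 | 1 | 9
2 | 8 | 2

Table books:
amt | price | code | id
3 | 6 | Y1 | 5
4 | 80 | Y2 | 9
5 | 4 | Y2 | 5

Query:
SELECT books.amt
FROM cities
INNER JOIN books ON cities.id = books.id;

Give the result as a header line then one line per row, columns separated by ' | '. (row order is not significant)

After JOIN books (1 rows):
cities.id | cities.yr | cities.rank | books.amt | books.price | books.code | books.id
9 | 4 | 70 | 4 | 80 | Y2 | 9
After SELECT (1 rows):
books.amt
4

== RESULT ==
books.amt
4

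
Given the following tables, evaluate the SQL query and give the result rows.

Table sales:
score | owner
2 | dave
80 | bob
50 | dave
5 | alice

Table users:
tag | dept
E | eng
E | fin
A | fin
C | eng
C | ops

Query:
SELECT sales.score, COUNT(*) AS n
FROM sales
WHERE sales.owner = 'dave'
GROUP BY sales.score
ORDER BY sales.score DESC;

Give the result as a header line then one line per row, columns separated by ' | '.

After WHERE (2 rows):
sales.score | sales.owner
2 | dave
50 | dave
After GROUP BY (2 rows):
sales.score | n
2 | 1
50 | 1
After ORDER BY (2 rows):
sales.score | n
50 | 1
2 | 1

== RESULT ==
sales.score | n
50 | 1
2 | 1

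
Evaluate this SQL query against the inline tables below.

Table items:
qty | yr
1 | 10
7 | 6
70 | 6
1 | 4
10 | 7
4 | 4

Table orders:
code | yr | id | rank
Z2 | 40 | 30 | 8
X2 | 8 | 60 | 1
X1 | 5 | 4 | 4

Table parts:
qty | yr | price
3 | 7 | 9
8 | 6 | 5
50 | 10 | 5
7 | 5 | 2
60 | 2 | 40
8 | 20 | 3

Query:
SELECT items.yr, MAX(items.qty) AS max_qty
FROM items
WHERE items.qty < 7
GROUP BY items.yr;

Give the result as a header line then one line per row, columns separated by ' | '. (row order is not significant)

After WHERE (3 rows):
items.qty | items.yr
1 | 10
1 | 4
4 | 4
After GROUP BY (2 rows):
items.yr | max_qty
10 | 1
4 | 4

== RESULT ==
items.yr | max_qty
10 | 1
4 | 4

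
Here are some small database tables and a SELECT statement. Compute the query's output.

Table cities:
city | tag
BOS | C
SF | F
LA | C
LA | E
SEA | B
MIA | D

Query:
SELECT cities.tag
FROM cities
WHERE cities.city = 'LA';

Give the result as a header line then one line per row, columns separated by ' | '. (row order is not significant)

After WHERE (2 rows):
cities.city | cities.tag
LA | C
LA | E
After SELECT (2 rows):
cities.tag
C
E

== RESULT ==
cities.tag
C
E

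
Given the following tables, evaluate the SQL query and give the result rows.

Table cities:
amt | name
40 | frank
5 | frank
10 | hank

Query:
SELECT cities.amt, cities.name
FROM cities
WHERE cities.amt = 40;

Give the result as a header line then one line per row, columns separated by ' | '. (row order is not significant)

== RESULT ==
cities.amt | cities.name
40 | frank

Derivation:
After WHERE (1 rows):
cities.amt | cities.name
40 | frank
After SELECT (1 rows):
cities.amt | cities.name
40 | frank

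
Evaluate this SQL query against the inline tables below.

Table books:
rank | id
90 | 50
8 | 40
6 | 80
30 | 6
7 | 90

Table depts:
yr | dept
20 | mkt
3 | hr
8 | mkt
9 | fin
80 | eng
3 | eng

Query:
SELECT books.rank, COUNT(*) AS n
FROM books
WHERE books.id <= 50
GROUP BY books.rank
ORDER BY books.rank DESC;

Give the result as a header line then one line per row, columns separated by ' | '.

== RESULT ==
books.rank | n
90 | 1
30 | 1
8 | 1

Derivation:
After WHERE (3 rows):
books.rank | books.id
90 | 50
8 | 40
30 | 6
After GROUP BY (3 rows):
books.rank | n
90 | 1
8 | 1
30 | 1
After ORDER BY (3 rows):
books.rank | n
90 | 1
30 | 1
8 | 1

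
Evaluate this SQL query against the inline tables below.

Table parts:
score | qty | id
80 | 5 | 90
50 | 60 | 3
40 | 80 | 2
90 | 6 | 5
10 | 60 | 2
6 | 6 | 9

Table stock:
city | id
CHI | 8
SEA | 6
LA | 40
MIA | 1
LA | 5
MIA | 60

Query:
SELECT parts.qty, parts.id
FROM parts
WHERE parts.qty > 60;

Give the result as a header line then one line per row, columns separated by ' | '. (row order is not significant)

After WHERE (1 rows):
parts.score | parts.qty | parts.id
40 | 80 | 2
After SELECT (1 rows):
parts.qty | parts.id
80 | 2

== RESULT ==
parts.qty | parts.id
80 | 2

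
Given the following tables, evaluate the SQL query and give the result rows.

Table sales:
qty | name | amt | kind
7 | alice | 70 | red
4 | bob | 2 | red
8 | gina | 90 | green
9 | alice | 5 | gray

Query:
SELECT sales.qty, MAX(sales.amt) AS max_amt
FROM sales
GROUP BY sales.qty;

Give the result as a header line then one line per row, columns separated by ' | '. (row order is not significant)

== RESULT ==
sales.qty | max_amt
7 | 70
4 | 2
8 | 90
9 | 5

Derivation:
After GROUP BY (4 rows):
sales.qty | max_amt
7 | 70
4 | 2
8 | 90
9 | 5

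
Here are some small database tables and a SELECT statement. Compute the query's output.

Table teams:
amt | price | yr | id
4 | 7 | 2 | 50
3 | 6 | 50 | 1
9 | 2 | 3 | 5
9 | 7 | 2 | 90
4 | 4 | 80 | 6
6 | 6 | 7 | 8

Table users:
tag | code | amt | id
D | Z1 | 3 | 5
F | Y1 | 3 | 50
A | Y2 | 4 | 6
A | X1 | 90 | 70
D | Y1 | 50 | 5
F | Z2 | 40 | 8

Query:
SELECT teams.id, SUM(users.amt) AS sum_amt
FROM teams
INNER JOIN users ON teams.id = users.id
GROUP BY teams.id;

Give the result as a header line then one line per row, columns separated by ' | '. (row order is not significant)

After JOIN users (5 rows):
teams.amt | teams.price | teams.yr | teams.id | users.tag | users.code | users.amt | users.id
4 | 7 | 2 | 50 | F | Y1 | 3 | 50
9 | 2 | 3 | 5 | D | Z1 | 3 | 5
9 | 2 | 3 | 5 | D | Y1 | 50 | 5
4 | 4 | 80 | 6 | A | Y2 | 4 | 6
6 | 6 | 7 | 8 | F | Z2 | 40 | 8
After GROUP BY (4 rows):
teams.id | sum_amt
50 | 3
5 | 53
6 | 4
8 | 40

== RESULT ==
teams.id | sum_amt
50 | 3
5 | 53
6 | 4
8 | 40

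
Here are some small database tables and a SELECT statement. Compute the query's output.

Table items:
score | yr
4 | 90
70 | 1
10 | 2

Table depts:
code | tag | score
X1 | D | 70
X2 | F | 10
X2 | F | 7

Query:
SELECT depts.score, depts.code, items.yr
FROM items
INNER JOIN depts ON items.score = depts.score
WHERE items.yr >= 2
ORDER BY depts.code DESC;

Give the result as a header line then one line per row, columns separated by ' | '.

== RESULT ==
depts.score | depts.code | items.yr
10 | X2 | 2

Derivation:
After JOIN depts (2 rows):
items.score | items.yr | depts.code | depts.tag | depts.score
70 | 1 | X1 | D | 70
10 | 2 | X2 | F | 10
After WHERE (1 rows):
items.score | items.yr | depts.code | depts.tag | depts.score
10 | 2 | X2 | F | 10
After SELECT (1 rows):
depts.score | depts.code | items.yr
10 | X2 | 2
After ORDER BY (1 rows):
depts.score | depts.code | items.yr
10 | X2 | 2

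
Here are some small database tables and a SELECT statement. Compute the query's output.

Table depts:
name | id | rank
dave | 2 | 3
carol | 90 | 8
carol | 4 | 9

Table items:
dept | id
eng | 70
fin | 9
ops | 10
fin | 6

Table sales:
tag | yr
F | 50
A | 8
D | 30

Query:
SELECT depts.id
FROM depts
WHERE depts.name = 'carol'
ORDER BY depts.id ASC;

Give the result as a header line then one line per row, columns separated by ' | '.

After WHERE (2 rows):
depts.name | depts.id | depts.rank
carol | 90 | 8
carol | 4 | 9
After SELECT (2 rows):
depts.id
90
4
After ORDER BY (2 rows):
depts.id
4
90

== RESULT ==
depts.id
4
90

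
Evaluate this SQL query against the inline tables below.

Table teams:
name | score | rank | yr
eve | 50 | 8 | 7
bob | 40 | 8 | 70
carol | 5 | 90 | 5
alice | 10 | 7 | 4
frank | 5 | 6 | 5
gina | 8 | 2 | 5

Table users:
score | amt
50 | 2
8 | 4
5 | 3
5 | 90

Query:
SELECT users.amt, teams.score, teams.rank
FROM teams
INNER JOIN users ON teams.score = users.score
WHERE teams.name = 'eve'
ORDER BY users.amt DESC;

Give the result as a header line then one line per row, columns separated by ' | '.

After JOIN users (6 rows):
teams.name | teams.score | teams.rank | teams.yr | users.score | users.amt
eve | 50 | 8 | 7 | 50 | 2
carol | 5 | 90 | 5 | 5 | 3
carol | 5 | 90 | 5 | 5 | 90
frank | 5 | 6 | 5 | 5 | 3
frank | 5 | 6 | 5 | 5 | 90
gina | 8 | 2 | 5 | 8 | 4
After WHERE (1 rows):
teams.name | teams.score | teams.rank | teams.yr | users.score | users.amt
eve | 50 | 8 | 7 | 50 | 2
After SELECT (1 rows):
users.amt | teams.score | teams.rank
2 | 50 | 8
After ORDER BY (1 rows):
users.amt | teams.score | teams.rank
2 | 50 | 8

== RESULT ==
users.amt | teams.score | teams.rank
2 | 50 | 8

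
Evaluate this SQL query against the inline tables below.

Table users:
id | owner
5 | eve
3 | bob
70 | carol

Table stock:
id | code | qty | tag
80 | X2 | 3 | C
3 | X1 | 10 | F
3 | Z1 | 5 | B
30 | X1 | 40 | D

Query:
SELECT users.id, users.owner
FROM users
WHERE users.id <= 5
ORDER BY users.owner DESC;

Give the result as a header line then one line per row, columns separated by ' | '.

After WHERE (2 rows):
users.id | users.owner
5 | eve
3 | bob
After SELECT (2 rows):
users.id | users.owner
5 | eve
3 | bob
After ORDER BY (2 rows):
users.id | users.owner
5 | eve
3 | bob

== RESULT ==
users.id | users.owner
5 | eve
3 | bob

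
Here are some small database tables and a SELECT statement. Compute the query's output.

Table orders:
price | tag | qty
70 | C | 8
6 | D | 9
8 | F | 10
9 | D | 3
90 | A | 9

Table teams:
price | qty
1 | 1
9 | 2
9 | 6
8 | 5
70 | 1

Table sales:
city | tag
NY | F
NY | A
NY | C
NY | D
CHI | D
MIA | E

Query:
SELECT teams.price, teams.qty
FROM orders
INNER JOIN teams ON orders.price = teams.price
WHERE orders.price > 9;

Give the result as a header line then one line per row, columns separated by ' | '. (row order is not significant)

== RESULT ==
teams.price | teams.qty
70 | 1

Derivation:
After JOIN teams (4 rows):
orders.price | orders.tag | orders.qty | teams.price | teams.qty
70 | C | 8 | 70 | 1
8 | F | 10 | 8 | 5
9 | D | 3 | 9 | 2
9 | D | 3 | 9 | 6
After WHERE (1 rows):
orders.price | orders.tag | orders.qty | teams.price | teams.qty
70 | C | 8 | 70 | 1
After SELECT (1 rows):
teams.price | teams.qty
70 | 1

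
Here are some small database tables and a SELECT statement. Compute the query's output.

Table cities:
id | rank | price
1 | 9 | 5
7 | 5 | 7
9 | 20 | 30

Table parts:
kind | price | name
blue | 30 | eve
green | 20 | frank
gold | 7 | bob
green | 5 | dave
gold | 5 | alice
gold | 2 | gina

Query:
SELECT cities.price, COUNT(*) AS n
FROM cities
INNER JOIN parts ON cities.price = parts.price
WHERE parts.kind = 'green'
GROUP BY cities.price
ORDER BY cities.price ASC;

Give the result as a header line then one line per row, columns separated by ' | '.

== RESULT ==
cities.price | n
5 | 1

Derivation:
After JOIN parts (4 rows):
cities.id | cities.rank | cities.price | parts.kind | parts.price | parts.name
1 | 9 | 5 | green | 5 | dave
1 | 9 | 5 | gold | 5 | alice
7 | 5 | 7 | gold | 7 | bob
9 | 20 | 30 | blue | 30 | eve
After WHERE (1 rows):
cities.id | cities.rank | cities.price | parts.kind | parts.price | parts.name
1 | 9 | 5 | green | 5 | dave
After GROUP BY (1 rows):
cities.price | n
5 | 1
After ORDER BY (1 rows):
cities.price | n
5 | 1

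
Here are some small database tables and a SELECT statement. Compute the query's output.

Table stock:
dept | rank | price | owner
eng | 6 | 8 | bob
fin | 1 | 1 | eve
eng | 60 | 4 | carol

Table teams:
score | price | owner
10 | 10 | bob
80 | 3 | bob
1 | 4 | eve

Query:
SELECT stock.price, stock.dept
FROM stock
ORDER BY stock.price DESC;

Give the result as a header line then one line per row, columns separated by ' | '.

== RESULT ==
stock.price | stock.dept
8 | eng
4 | eng
1 | fin

Derivation:
After SELECT (3 rows):
stock.price | stock.dept
8 | eng
1 | fin
4 | eng
After ORDER BY (3 rows):
stock.price | stock.dept
8 | eng
4 | eng
1 | fin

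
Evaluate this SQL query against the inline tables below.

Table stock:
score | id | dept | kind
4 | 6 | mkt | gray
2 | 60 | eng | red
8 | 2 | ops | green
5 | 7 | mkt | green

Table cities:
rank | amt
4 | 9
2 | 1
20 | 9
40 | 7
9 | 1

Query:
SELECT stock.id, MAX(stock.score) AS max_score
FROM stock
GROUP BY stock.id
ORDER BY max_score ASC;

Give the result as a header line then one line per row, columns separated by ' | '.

After GROUP BY (4 rows):
stock.id | max_score
6 | 4
60 | 2
2 | 8
7 | 5
After ORDER BY (4 rows):
stock.id | max_score
60 | 2
6 | 4
7 | 5
2 | 8

== RESULT ==
stock.id | max_score
60 | 2
6 | 4
7 | 5
2 | 8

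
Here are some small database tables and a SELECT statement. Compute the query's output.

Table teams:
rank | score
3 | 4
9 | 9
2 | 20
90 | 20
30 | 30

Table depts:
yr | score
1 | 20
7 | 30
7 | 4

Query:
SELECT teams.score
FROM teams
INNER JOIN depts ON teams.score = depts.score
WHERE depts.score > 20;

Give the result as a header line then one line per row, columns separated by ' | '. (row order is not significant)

After JOIN depts (4 rows):
teams.rank | teams.score | depts.yr | depts.score
3 | 4 | 7 | 4
2 | 20 | 1 | 20
90 | 20 | 1 | 20
30 | 30 | 7 | 30
After WHERE (1 rows):
teams.rank | teams.score | depts.yr | depts.score
30 | 30 | 7 | 30
After SELECT (1 rows):
teams.score
30

== RESULT ==
teams.score
30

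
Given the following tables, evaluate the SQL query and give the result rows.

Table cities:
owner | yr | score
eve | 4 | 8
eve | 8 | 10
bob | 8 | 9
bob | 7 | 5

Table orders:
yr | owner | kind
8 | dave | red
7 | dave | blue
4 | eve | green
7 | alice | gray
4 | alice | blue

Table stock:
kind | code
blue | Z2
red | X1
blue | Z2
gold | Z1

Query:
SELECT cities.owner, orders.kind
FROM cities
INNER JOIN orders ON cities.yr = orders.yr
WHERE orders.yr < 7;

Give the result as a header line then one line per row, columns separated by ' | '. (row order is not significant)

== RESULT ==
cities.owner | orders.kind
eve | green
eve | blue

Derivation:
After JOIN orders (6 rows):
cities.owner | cities.yr | cities.score | orders.yr | orders.owner | orders.kind
eve | 4 | 8 | 4 | eve | green
eve | 4 | 8 | 4 | alice | blue
eve | 8 | 10 | 8 | dave | red
bob | 8 | 9 | 8 | dave | red
bob | 7 | 5 | 7 | dave | blue
bob | 7 | 5 | 7 | alice | gray
After WHERE (2 rows):
cities.owner | cities.yr | cities.score | orders.yr | orders.owner | orders.kind
eve | 4 | 8 | 4 | eve | green
eve | 4 | 8 | 4 | alice | blue
After SELECT (2 rows):
cities.owner | orders.kind
eve | green
eve | blue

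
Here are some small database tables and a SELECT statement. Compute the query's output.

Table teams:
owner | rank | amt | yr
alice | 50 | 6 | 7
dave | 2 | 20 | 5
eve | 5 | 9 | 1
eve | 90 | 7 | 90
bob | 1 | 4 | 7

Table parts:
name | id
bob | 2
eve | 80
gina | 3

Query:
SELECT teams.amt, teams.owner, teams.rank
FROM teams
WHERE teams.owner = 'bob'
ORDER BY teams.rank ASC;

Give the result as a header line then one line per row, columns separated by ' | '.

== RESULT ==
teams.amt | teams.owner | teams.rank
4 | bob | 1

Derivation:
After WHERE (1 rows):
teams.owner | teams.rank | teams.amt | teams.yr
bob | 1 | 4 | 7
After SELECT (1 rows):
teams.amt | teams.owner | teams.rank
4 | bob | 1
After ORDER BY (1 rows):
teams.amt | teams.owner | teams.rank
4 | bob | 1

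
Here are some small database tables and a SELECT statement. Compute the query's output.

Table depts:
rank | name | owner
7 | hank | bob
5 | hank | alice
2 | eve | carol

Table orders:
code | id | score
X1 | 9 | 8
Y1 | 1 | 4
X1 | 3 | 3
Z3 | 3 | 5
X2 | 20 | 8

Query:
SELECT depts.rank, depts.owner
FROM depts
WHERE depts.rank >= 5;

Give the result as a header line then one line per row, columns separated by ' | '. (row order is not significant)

After WHERE (2 rows):
depts.rank | depts.name | depts.owner
7 | hank | bob
5 | hank | alice
After SELECT (2 rows):
depts.rank | depts.owner
7 | bob
5 | alice

== RESULT ==
depts.rank | depts.owner
7 | bob
5 | alice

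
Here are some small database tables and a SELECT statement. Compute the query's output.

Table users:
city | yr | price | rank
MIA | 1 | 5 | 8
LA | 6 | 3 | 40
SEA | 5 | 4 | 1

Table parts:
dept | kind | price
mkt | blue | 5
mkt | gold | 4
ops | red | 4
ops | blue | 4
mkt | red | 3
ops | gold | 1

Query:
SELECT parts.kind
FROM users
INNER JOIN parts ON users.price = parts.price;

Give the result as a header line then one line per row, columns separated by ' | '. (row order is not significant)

After JOIN parts (5 rows):
users.city | users.yr | users.price | users.rank | parts.dept | parts.kind | parts.price
MIA | 1 | 5 | 8 | mkt | blue | 5
LA | 6 | 3 | 40 | mkt | red | 3
SEA | 5 | 4 | 1 | mkt | gold | 4
SEA | 5 | 4 | 1 | ops | red | 4
SEA | 5 | 4 | 1 | ops | blue | 4
After SELECT (5 rows):
parts.kind
blue
red
gold
red
blue

== RESULT ==
parts.kind
blue
red
gold
red
blue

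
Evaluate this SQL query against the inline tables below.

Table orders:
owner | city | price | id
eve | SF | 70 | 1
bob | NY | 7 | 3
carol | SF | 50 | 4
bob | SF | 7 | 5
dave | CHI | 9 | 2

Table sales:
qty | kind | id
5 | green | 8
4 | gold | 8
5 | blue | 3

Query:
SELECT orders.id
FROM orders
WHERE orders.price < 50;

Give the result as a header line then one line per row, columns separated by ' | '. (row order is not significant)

After WHERE (3 rows):
orders.owner | orders.city | orders.price | orders.id
bob | NY | 7 | 3
bob | SF | 7 | 5
dave | CHI | 9 | 2
After SELECT (3 rows):
orders.id
3
5
2

== RESULT ==
orders.id
3
5
2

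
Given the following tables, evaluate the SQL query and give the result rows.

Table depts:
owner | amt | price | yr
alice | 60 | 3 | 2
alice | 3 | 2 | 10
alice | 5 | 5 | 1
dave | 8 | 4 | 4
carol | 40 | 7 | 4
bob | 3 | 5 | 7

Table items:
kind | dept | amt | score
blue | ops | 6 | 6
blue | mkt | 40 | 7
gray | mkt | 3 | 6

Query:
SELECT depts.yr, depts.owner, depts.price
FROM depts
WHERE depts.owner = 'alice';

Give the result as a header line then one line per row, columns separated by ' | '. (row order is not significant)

After WHERE (3 rows):
depts.owner | depts.amt | depts.price | depts.yr
alice | 60 | 3 | 2
alice | 3 | 2 | 10
alice | 5 | 5 | 1
After SELECT (3 rows):
depts.yr | depts.owner | depts.price
2 | alice | 3
10 | alice | 2
1 | alice | 5

== RESULT ==
depts.yr | depts.owner | depts.price
2 | alice | 3
10 | alice | 2
1 | alice | 5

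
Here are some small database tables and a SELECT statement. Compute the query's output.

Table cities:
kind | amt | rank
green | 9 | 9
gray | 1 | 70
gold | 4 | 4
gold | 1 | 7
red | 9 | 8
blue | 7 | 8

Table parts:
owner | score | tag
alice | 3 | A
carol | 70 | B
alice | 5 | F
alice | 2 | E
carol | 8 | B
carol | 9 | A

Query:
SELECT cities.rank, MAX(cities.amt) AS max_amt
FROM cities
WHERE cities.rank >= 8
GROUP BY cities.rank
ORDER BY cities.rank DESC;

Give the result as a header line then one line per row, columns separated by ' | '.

== RESULT ==
cities.rank | max_amt
70 | 1
9 | 9
8 | 9

Derivation:
After WHERE (4 rows):
cities.kind | cities.amt | cities.rank
green | 9 | 9
gray | 1 | 70
red | 9 | 8
blue | 7 | 8
After GROUP BY (3 rows):
cities.rank | max_amt
9 | 9
70 | 1
8 | 9
After ORDER BY (3 rows):
cities.rank | max_amt
70 | 1
9 | 9
8 | 9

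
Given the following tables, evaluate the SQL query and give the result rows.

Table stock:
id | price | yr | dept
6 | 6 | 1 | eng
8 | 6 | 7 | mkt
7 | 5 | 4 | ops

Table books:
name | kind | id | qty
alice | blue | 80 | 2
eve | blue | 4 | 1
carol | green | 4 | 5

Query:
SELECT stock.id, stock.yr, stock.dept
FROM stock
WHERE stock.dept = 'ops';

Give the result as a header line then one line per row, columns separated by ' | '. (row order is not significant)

After WHERE (1 rows):
stock.id | stock.price | stock.yr | stock.dept
7 | 5 | 4 | ops
After SELECT (1 rows):
stock.id | stock.yr | stock.dept
7 | 4 | ops

== RESULT ==
stock.id | stock.yr | stock.dept
7 | 4 | ops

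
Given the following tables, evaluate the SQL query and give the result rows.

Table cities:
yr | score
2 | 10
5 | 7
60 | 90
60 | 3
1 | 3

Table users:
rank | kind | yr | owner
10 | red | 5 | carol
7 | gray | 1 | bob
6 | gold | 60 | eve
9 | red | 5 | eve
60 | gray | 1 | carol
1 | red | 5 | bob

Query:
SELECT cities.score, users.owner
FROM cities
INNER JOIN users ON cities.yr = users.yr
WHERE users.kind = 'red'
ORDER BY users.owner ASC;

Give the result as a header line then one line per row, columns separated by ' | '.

== RESULT ==
cities.score | users.owner
7 | bob
7 | carol
7 | eve

Derivation:
After JOIN users (7 rows):
cities.yr | cities.score | users.rank | users.kind | users.yr | users.owner
5 | 7 | 10 | red | 5 | carol
5 | 7 | 9 | red | 5 | eve
5 | 7 | 1 | red | 5 | bob
60 | 90 | 6 | gold | 60 | eve
60 | 3 | 6 | gold | 60 | eve
1 | 3 | 7 | gray | 1 | bob
1 | 3 | 60 | gray | 1 | carol
After WHERE (3 rows):
cities.yr | cities.score | users.rank | users.kind | users.yr | users.owner
5 | 7 | 10 | red | 5 | carol
5 | 7 | 9 | red | 5 | eve
5 | 7 | 1 | red | 5 | bob
After SELECT (3 rows):
cities.score | users.owner
7 | carol
7 | eve
7 | bob
After ORDER BY (3 rows):
cities.score | users.owner
7 | bob
7 | carol
7 | eve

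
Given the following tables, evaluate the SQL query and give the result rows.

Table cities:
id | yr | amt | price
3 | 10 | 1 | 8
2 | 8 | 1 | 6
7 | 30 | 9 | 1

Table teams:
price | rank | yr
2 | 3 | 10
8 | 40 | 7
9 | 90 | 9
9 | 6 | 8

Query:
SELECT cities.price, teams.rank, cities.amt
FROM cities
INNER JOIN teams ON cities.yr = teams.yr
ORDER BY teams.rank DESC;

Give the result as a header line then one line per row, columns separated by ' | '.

After JOIN teams (2 rows):
cities.id | cities.yr | cities.amt | cities.price | teams.price | teams.rank | teams.yr
3 | 10 | 1 | 8 | 2 | 3 | 10
2 | 8 | 1 | 6 | 9 | 6 | 8
After SELECT (2 rows):
cities.price | teams.rank | cities.amt
8 | 3 | 1
6 | 6 | 1
After ORDER BY (2 rows):
cities.price | teams.rank | cities.amt
6 | 6 | 1
8 | 3 | 1

== RESULT ==
cities.price | teams.rank | cities.amt
6 | 6 | 1
8 | 3 | 1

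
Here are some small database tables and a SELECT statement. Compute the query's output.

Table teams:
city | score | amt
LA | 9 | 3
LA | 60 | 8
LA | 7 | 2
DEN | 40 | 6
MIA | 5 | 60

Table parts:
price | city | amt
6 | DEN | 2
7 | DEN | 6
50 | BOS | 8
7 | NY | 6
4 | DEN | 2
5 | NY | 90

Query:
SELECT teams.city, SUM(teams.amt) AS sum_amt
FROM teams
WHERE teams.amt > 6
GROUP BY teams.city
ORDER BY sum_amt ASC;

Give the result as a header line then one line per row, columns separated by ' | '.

After WHERE (2 rows):
teams.city | teams.score | teams.amt
LA | 60 | 8
MIA | 5 | 60
After GROUP BY (2 rows):
teams.city | sum_amt
LA | 8
MIA | 60
After ORDER BY (2 rows):
teams.city | sum_amt
LA | 8
MIA | 60

== RESULT ==
teams.city | sum_amt
LA | 8
MIA | 60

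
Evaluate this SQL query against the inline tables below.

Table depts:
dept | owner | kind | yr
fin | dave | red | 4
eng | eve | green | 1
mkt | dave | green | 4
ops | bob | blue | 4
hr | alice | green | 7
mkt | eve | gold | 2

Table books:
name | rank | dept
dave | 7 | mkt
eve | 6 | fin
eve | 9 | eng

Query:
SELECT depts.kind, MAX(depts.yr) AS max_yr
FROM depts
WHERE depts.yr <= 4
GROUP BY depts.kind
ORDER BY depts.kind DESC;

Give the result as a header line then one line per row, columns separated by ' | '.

== RESULT ==
depts.kind | max_yr
red | 4
green | 4
gold | 2
blue | 4

Derivation:
After WHERE (5 rows):
depts.dept | depts.owner | depts.kind | depts.yr
fin | dave | red | 4
eng | eve | green | 1
mkt | dave | green | 4
ops | bob | blue | 4
mkt | eve | gold | 2
After GROUP BY (4 rows):
depts.kind | max_yr
red | 4
green | 4
blue | 4
gold | 2
After ORDER BY (4 rows):
depts.kind | max_yr
red | 4
green | 4
gold | 2
blue | 4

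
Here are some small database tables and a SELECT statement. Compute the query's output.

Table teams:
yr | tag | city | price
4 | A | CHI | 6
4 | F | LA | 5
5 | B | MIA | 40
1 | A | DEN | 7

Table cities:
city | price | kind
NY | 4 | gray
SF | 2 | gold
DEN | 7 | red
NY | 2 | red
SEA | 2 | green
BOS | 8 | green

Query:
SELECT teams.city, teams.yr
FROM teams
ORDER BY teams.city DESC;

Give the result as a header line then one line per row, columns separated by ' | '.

After SELECT (4 rows):
teams.city | teams.yr
CHI | 4
LA | 4
MIA | 5
DEN | 1
After ORDER BY (4 rows):
teams.city | teams.yr
MIA | 5
LA | 4
DEN | 1
CHI | 4

== RESULT ==
teams.city | teams.yr
MIA | 5
LA | 4
DEN | 1
CHI | 4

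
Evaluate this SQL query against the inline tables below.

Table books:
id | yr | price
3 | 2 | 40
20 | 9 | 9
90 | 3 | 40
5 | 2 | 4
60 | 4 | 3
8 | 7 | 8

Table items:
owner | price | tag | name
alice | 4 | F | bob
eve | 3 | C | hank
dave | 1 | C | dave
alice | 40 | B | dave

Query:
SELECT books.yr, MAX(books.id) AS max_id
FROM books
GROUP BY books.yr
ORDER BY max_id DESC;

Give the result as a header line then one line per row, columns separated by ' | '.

After GROUP BY (5 rows):
books.yr | max_id
2 | 5
9 | 20
3 | 90
4 | 60
7 | 8
After ORDER BY (5 rows):
books.yr | max_id
3 | 90
4 | 60
9 | 20
7 | 8
2 | 5

== RESULT ==
books.yr | max_id
3 | 90
4 | 60
9 | 20
7 | 8
2 | 5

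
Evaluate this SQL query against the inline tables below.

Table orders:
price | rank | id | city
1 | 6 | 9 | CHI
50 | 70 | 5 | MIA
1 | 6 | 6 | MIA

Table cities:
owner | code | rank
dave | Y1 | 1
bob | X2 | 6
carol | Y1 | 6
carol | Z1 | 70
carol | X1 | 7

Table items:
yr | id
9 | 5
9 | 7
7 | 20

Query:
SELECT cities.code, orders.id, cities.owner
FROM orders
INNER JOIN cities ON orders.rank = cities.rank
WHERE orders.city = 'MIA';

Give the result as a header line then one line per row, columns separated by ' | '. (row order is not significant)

After JOIN cities (5 rows):
orders.price | orders.rank | orders.id | orders.city | cities.owner | cities.code | cities.rank
1 | 6 | 9 | CHI | bob | X2 | 6
1 | 6 | 9 | CHI | carol | Y1 | 6
50 | 70 | 5 | MIA | carol | Z1 | 70
1 | 6 | 6 | MIA | bob | X2 | 6
1 | 6 | 6 | MIA | carol | Y1 | 6
After WHERE (3 rows):
orders.price | orders.rank | orders.id | orders.city | cities.owner | cities.code | cities.rank
50 | 70 | 5 | MIA | carol | Z1 | 70
1 | 6 | 6 | MIA | bob | X2 | 6
1 | 6 | 6 | MIA | carol | Y1 | 6
After SELECT (3 rows):
cities.code | orders.id | cities.owner
Z1 | 5 | carol
X2 | 6 | bob
Y1 | 6 | carol

== RESULT ==
cities.code | orders.id | cities.owner
Z1 | 5 | carol
X2 | 6 | bob
Y1 | 6 | carol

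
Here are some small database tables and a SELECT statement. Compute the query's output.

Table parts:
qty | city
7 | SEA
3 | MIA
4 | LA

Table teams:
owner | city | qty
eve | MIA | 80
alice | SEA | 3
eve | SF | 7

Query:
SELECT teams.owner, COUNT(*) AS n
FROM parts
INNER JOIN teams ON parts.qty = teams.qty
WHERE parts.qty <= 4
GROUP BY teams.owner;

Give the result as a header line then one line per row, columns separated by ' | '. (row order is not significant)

After JOIN teams (2 rows):
parts.qty | parts.city | teams.owner | teams.city | teams.qty
7 | SEA | eve | SF | 7
3 | MIA | alice | SEA | 3
After WHERE (1 rows):
parts.qty | parts.city | teams.owner | teams.city | teams.qty
3 | MIA | alice | SEA | 3
After GROUP BY (1 rows):
teams.owner | n
alice | 1

== RESULT ==
teams.owner | n
alice | 1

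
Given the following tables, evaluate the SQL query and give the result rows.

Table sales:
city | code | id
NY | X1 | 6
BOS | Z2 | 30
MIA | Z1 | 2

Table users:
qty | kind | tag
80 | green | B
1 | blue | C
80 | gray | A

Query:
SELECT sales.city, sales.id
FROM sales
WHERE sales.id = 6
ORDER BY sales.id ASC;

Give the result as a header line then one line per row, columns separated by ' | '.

== RESULT ==
sales.city | sales.id
NY | 6

Derivation:
After WHERE (1 rows):
sales.city | sales.code | sales.id
NY | X1 | 6
After SELECT (1 rows):
sales.city | sales.id
NY | 6
After ORDER BY (1 rows):
sales.city | sales.id
NY | 6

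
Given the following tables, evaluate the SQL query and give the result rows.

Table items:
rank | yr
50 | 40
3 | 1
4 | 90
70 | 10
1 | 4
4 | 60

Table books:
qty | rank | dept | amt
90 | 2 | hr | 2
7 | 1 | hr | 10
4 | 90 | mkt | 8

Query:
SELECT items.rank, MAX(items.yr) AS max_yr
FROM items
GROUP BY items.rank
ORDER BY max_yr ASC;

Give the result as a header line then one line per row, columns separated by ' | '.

After GROUP BY (5 rows):
items.rank | max_yr
50 | 40
3 | 1
4 | 90
70 | 10
1 | 4
After ORDER BY (5 rows):
items.rank | max_yr
3 | 1
1 | 4
70 | 10
50 | 40
4 | 90

== RESULT ==
items.rank | max_yr
3 | 1
1 | 4
70 | 10
50 | 40
4 | 90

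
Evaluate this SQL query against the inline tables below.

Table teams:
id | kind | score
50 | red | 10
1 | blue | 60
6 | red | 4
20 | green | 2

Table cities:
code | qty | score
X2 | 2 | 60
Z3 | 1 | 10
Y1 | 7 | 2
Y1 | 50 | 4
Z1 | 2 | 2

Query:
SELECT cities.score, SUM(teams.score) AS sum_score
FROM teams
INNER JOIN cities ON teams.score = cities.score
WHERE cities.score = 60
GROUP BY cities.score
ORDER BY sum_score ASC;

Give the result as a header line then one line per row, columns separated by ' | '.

== RESULT ==
cities.score | sum_score
60 | 60

Derivation:
After JOIN cities (5 rows):
teams.id | teams.kind | teams.score | cities.code | cities.qty | cities.score
50 | red | 10 | Z3 | 1 | 10
1 | blue | 60 | X2 | 2 | 60
6 | red | 4 | Y1 | 50 | 4
20 | green | 2 | Y1 | 7 | 2
20 | green | 2 | Z1 | 2 | 2
After WHERE (1 rows):
teams.id | teams.kind | teams.score | cities.code | cities.qty | cities.score
1 | blue | 60 | X2 | 2 | 60
After GROUP BY (1 rows):
cities.score | sum_score
60 | 60
After ORDER BY (1 rows):
cities.score | sum_score
60 | 60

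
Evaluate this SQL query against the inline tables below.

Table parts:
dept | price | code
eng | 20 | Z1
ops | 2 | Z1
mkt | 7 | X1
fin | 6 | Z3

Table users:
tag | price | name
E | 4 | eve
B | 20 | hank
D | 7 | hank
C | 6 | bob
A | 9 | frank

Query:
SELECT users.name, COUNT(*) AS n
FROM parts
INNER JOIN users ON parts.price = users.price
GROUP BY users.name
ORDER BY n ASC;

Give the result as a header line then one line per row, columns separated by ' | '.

== RESULT ==
users.name | n
bob | 1
hank | 2

Derivation:
After JOIN users (3 rows):
parts.dept | parts.price | parts.code | users.tag | users.price | users.name
eng | 20 | Z1 | B | 20 | hank
mkt | 7 | X1 | D | 7 | hank
fin | 6 | Z3 | C | 6 | bob
After GROUP BY (2 rows):
users.name | n
hank | 2
bob | 1
After ORDER BY (2 rows):
users.name | n
bob | 1
hank | 2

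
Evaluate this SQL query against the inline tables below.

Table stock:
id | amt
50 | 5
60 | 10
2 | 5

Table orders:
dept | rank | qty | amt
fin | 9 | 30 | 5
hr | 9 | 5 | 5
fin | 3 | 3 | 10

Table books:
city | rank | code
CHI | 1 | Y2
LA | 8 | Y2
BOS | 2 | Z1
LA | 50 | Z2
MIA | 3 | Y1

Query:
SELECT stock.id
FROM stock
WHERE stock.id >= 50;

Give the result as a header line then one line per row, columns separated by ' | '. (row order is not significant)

== RESULT ==
stock.id
50
60

Derivation:
After WHERE (2 rows):
stock.id | stock.amt
50 | 5
60 | 10
After SELECT (2 rows):
stock.id
50
60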